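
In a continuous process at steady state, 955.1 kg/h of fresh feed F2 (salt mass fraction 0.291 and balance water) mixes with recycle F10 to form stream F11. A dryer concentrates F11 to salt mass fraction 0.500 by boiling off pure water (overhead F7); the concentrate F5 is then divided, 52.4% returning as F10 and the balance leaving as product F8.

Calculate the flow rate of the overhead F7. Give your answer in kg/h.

399.2 kg/h

Overall salt balance (none leaves overhead): salt in fresh feed = salt in product, i.e. 955.1×0.291 = (1−0.524)·F5·0.500.
F5 = 277.93/(0.500×0.476) = 1167.8 kg/h.
Recycle F10 = 0.524×1167.8 = 611.92 kg/h.
Combined feed F11 = 955.1 + 611.92 = 1567 kg/h.
Overhead F7 = F11 − F5 = 1567 − 1167.8 = 399.23 kg/h.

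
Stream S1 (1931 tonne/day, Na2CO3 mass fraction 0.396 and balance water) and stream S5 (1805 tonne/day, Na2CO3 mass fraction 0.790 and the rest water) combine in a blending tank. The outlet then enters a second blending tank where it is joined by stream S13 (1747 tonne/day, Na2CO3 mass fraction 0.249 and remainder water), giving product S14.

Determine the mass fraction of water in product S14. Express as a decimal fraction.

Overall, product flow = 5483 tonne/day.
water in = 1931×0.604 + 1805×0.210 + 1747×0.751 = 2857.4 tonne/day.
water fraction in S14 = 0.521.

0.521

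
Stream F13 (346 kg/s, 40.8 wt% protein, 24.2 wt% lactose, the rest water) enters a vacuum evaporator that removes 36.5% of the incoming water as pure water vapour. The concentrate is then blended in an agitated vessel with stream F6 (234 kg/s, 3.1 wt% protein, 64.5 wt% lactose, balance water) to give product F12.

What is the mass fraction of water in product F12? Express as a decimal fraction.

Vapour removed = 0.365×0.350×346 = 44.201 kg/s; concentrate = 301.8 kg/s.
water reaching the mixer = 76.898 (from concentrate) + 234×0.324 = 152.71 kg/s.
Product flow = 301.8 + 234 = 535.8 kg/s; water fraction = 0.285.

0.285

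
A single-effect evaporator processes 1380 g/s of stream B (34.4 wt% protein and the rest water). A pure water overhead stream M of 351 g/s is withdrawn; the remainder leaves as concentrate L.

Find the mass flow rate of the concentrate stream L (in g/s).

Concentrate = 1380 − 351 = 1029 g/s.

1029 g/s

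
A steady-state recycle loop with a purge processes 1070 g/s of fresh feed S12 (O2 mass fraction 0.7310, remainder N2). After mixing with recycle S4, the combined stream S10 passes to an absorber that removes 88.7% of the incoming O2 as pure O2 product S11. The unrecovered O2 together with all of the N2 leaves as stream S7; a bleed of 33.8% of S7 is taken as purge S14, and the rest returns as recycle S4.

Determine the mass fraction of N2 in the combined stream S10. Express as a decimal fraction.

N2 enters only via S12 and leaves only via the purge: 1070×0.269 = 0.338×(N2 in S7), and the absorber passes all N2, so N2 in S10 = N2 in S7 = 851.57 g/s.
O2 in S10: m_A = 1070×0.731 + (1−0.338)·(1−0.887)·m_A, so m_A = 782.17/0.9252 = 845.41 g/s.
S10 = 845.41 + 851.57 = 1697 g/s.
N2 fraction in S10 = 851.57/1697 = 0.5018.

0.5018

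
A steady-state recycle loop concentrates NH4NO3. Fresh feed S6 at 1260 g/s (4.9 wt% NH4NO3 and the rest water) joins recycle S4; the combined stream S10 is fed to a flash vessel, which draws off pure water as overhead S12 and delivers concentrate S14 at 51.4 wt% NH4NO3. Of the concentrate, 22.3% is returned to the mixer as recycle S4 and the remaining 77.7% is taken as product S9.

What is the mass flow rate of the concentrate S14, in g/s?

Overall NH4NO3 balance (none leaves overhead): NH4NO3 in fresh feed = NH4NO3 in product, i.e. 1260×0.049 = (1−0.223)·S14·0.514.
S14 = 61.74/(0.514×0.777) = 154.59 g/s.

154.6 g/s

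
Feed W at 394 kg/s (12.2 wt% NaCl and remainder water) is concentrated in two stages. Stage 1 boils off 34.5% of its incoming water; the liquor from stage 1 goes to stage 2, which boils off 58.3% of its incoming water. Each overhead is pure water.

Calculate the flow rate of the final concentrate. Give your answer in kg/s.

142.6 kg/s

water in feed = 394×0.878 = 345.93 kg/s.
After stage 1: water left = (1−0.345)×345.93 = 226.59; stream total = 274.65 kg/s.
After stage 2: water left = (1−0.583)×226.59 = 94.486; final concentrate = 142.55 kg/s.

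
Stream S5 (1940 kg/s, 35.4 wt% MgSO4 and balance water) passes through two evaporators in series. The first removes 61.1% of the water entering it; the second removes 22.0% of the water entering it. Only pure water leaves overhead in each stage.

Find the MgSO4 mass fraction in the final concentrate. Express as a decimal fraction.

0.644

water in feed = 1940×0.646 = 1253.2 kg/s.
After stage 1: water left = (1−0.611)×1253.2 = 487.51; stream total = 1174.3 kg/s.
After stage 2: water left = (1−0.220)×487.51 = 380.26; final concentrate = 1067 kg/s.
MgSO4 fraction = 686.76/1067 = 0.644.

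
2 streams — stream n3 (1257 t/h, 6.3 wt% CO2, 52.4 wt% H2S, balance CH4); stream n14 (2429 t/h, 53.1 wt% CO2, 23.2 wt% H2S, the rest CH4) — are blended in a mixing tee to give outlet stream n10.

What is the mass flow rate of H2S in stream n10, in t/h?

H2S out = H2S in = 1257×0.524 + 2429×0.232 = 1222.2 t/h.

1222 t/h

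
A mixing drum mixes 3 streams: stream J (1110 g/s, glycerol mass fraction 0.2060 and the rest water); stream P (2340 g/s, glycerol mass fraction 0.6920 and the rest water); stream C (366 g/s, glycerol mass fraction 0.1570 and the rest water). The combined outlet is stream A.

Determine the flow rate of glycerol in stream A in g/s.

glycerol out = glycerol in = 1110×0.206 + 2340×0.692 + 366×0.157 = 1905.4 g/s.

1905 g/s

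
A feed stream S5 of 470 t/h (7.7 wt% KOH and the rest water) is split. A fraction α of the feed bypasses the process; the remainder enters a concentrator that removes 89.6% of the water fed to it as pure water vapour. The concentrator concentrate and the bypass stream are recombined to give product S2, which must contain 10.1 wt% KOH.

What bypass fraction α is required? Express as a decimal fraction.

All 470×0.077 = 36.19 t/h of KOH reaches S2, so S2 = 36.19/0.101 = 358.32 t/h and vapour = 111.68 t/h.
The evaporator receives (1−α)·470 of feed at 0.923 water and removes 0.896 of that water:
0.896×0.923×(1−α)×470 = 111.68
(1−α) = 111.68/388.69 = 0.2873;  α = 0.7127.

0.713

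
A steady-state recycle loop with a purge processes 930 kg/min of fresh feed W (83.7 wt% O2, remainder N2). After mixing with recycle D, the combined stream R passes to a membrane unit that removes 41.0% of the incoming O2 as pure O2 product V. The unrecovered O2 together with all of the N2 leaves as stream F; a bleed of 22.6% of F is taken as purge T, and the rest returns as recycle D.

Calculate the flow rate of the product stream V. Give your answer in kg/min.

O2 in R: m_A = 930×0.837 + (1−0.226)·(1−0.410)·m_A, so m_A = 778.41/0.5433 = 1432.6 kg/min.
Product V = 0.410×1432.6 = 587.38 kg/min.

587.4 kg/min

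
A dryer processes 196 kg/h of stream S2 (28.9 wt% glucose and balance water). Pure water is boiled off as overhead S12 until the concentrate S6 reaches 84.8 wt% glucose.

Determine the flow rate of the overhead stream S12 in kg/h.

glucose is conserved: 196×0.289 = 56.644 kg/h all reports to the concentrate.
Concentrate = 56.644/(target fraction) = 66.797 kg/h.
Overhead = 196 − 66.797 = 129.2 kg/h.

129.2 kg/h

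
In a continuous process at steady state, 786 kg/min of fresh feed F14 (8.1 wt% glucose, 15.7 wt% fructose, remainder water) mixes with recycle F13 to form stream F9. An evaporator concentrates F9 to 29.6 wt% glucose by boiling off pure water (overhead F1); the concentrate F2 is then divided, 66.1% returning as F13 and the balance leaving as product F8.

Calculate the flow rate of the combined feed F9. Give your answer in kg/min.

Overall glucose balance (none leaves overhead): glucose in fresh feed = glucose in product, i.e. 786×0.081 = (1−0.661)·F2·0.296.
F2 = 63.666/(0.296×0.339) = 634.48 kg/min.
Recycle F13 = 0.661×634.48 = 419.39 kg/min.
Combined feed F9 = 786 + 419.39 = 1205.4 kg/min.

1205 kg/min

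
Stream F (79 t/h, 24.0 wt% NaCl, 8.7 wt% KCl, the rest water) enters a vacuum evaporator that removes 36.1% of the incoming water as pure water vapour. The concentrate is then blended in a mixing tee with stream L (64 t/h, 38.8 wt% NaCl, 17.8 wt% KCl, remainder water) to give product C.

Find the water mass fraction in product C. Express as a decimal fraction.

Vapour removed = 0.361×0.673×79 = 19.193 t/h; concentrate = 59.807 t/h.
water reaching the mixer = 33.974 (from concentrate) + 64×0.434 = 61.75 t/h.
Product flow = 59.807 + 64 = 123.81 t/h; water fraction = 0.499.

0.499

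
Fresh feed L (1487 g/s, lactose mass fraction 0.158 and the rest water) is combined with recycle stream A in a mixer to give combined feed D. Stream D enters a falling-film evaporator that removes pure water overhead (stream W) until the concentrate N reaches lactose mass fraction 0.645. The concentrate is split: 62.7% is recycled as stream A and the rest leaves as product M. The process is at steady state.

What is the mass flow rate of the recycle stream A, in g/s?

612.3 g/s

Overall lactose balance (none leaves overhead): lactose in fresh feed = lactose in product, i.e. 1487×0.158 = (1−0.627)·N·0.645.
N = 234.95/(0.645×0.373) = 976.56 g/s.
Recycle A = 0.627×976.56 = 612.3 g/s.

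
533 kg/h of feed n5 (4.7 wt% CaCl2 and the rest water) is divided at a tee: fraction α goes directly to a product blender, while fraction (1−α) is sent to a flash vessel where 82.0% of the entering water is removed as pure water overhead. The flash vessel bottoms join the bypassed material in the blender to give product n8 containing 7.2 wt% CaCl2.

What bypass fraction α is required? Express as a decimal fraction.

0.556

All 533×0.047 = 25.051 kg/h of CaCl2 reaches n8, so n8 = 25.051/0.072 = 347.93 kg/h and vapour = 185.07 kg/h.
The evaporator receives (1−α)·533 of feed at 0.953 water and removes 0.820 of that water:
0.820×0.953×(1−α)×533 = 185.07
(1−α) = 185.07/416.52 = 0.4443;  α = 0.5557.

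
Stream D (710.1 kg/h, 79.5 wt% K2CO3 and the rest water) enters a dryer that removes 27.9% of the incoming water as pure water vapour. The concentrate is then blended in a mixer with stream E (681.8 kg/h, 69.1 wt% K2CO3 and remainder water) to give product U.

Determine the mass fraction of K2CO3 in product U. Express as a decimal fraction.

Vapour removed = 0.279×0.205×710.1 = 40.614 kg/h; concentrate = 669.49 kg/h.
K2CO3 reaching the mixer = 564.53 (from concentrate) + 681.8×0.691 = 1035.7 kg/h.
Product flow = 669.49 + 681.8 = 1351.3 kg/h; K2CO3 fraction = 0.766.

0.766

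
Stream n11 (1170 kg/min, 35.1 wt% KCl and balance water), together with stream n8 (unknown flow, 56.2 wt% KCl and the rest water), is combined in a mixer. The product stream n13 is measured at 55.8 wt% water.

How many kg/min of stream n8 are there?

Let n8 be the unknown flow. Total out = 1170 + n8.
water balance: 759.33 + 0.438·n8 = 0.558·(1170 + n8)
(0.438 − 0.558)·n8 = 0.558×1170 − 759.33 = -106.47
n8 = -106.47 / -0.120 = 887.25 kg/min

887.2 kg/min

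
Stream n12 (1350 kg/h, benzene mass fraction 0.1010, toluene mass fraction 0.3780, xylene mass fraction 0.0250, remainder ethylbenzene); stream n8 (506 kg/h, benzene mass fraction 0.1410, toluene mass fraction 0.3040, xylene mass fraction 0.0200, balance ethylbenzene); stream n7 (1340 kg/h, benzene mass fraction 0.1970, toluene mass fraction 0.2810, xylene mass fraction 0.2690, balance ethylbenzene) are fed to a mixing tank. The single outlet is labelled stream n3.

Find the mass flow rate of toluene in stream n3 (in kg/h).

1041 kg/h

toluene out = toluene in = 1350×0.378 + 506×0.304 + 1340×0.281 = 1040.7 kg/h.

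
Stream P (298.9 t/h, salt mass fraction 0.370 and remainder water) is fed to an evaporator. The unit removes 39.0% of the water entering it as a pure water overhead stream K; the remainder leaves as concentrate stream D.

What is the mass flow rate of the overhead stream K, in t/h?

73.44 t/h

water entering = 298.9×0.630 = 188.31 t/h; overhead removed = 0.390×188.31 = 73.44 t/h.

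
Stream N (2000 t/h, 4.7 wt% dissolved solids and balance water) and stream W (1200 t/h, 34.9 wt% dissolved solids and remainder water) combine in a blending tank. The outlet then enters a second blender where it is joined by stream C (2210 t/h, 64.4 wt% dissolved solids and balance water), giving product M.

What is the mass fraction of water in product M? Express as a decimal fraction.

0.6421

Overall, product flow = 5410 t/h.
water in = 2000×0.953 + 1200×0.651 + 2210×0.356 = 3474 t/h.
water fraction in M = 0.6421.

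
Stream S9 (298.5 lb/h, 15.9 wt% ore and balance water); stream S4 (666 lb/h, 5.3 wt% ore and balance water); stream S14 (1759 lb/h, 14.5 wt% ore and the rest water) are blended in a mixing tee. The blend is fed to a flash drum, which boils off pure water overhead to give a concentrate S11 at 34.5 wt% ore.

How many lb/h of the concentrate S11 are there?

ore entering = 298.5×0.159 + 666×0.053 + 1759×0.145 = 337.81 lb/h.
All ore reports to S11, so S11 = 337.81/0.345 = 979.17 lb/h.

979.2 lb/h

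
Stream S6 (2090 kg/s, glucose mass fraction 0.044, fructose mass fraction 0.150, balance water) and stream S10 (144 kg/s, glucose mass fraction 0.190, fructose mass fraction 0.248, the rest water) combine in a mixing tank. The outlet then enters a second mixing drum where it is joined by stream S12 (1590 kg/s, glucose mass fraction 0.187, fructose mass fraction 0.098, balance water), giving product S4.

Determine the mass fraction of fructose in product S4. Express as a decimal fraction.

0.132

Overall, product flow = 3824 kg/s.
fructose in = 2090×0.150 + 144×0.248 + 1590×0.098 = 505.03 kg/s.
fructose fraction in S4 = 0.132.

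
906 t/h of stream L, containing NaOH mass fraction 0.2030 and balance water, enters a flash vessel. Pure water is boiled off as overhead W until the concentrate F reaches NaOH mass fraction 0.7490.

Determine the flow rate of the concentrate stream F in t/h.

245.6 t/h

NaOH is conserved: 906×0.203 = 183.92 t/h all reports to the concentrate.
Concentrate = 183.92/(target fraction) = 245.55 t/h.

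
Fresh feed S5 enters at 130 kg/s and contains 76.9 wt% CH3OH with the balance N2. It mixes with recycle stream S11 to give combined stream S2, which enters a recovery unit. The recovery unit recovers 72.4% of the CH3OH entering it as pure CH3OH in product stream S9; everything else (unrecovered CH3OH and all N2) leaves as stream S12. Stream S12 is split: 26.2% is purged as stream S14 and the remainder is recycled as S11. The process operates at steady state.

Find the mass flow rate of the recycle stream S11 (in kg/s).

N2 enters only via S5 and leaves only via the purge: 130×0.231 = 0.262×(N2 in S12), and the recovery unit passes all N2, so N2 in S2 = N2 in S12 = 114.62 kg/s.
CH3OH in S2: m_A = 130×0.769 + (1−0.262)·(1−0.724)·m_A, so m_A = 99.97/0.7963 = 125.54 kg/s.
S12 = (1−0.724)×125.54 + 114.62 = 149.27 kg/s.
Recycle S11 = (1−0.262)×149.27 = 110.16 kg/s.

110.2 kg/s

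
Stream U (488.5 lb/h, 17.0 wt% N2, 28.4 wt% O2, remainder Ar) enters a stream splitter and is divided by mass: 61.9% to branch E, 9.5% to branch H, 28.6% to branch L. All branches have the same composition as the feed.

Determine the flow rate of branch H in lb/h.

Branch H flow = 0.095×488.5 = 46.407 lb/h.

46.41 lb/h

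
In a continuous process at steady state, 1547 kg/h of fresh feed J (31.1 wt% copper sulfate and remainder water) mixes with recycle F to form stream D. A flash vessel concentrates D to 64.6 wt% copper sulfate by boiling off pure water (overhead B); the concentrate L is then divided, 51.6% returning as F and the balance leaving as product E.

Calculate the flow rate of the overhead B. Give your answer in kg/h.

802.2 kg/h

Overall copper sulfate balance (none leaves overhead): copper sulfate in fresh feed = copper sulfate in product, i.e. 1547×0.311 = (1−0.516)·L·0.646.
L = 481.12/(0.646×0.484) = 1538.8 kg/h.
Recycle F = 0.516×1538.8 = 794 kg/h.
Combined feed D = 1547 + 794 = 2341 kg/h.
Overhead B = D − L = 2341 − 1538.8 = 802.24 kg/h.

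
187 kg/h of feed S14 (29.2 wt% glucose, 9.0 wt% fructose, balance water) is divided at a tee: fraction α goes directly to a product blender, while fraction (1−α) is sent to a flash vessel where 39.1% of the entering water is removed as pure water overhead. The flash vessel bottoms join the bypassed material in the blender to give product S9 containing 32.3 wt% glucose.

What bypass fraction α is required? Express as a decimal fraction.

0.603

All 187×0.292 = 54.604 kg/h of glucose reaches S9, so S9 = 54.604/0.323 = 169.05 kg/h and vapour = 17.947 kg/h.
The evaporator receives (1−α)·187 of feed at 0.618 water and removes 0.391 of that water:
0.391×0.618×(1−α)×187 = 17.947
(1−α) = 17.947/45.186 = 0.3972;  α = 0.6028.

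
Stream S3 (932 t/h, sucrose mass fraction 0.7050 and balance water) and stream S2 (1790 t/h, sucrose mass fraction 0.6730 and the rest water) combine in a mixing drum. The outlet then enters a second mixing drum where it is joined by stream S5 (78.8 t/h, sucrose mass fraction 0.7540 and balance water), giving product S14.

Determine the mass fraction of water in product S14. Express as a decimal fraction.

0.3141

Overall, product flow = 2800.8 t/h.
water in = 932×0.295 + 1790×0.327 + 78.8×0.246 = 879.65 t/h.
water fraction in S14 = 0.3141.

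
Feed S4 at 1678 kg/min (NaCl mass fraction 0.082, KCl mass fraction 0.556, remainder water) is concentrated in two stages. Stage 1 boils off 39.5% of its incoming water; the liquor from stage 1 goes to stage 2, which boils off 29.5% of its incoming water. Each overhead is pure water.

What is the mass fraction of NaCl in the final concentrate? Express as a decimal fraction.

water in feed = 1678×0.362 = 607.44 kg/min.
After stage 1: water left = (1−0.395)×607.44 = 367.5; stream total = 1438.1 kg/min.
After stage 2: water left = (1−0.295)×367.5 = 259.09; final concentrate = 1329.7 kg/min.
NaCl fraction = 137.6/1329.7 = 0.103.

0.103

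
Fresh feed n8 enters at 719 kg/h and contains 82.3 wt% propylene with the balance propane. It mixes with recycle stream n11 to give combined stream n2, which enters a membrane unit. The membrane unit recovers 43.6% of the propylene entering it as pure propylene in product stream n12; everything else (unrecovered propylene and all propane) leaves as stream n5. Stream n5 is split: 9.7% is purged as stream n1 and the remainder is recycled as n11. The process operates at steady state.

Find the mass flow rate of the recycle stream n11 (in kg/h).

1799 kg/h

propane enters only via n8 and leaves only via the purge: 719×0.177 = 0.097×(propane in n5), and the membrane unit passes all propane, so propane in n2 = propane in n5 = 1312 kg/h.
propylene in n2: m_A = 719×0.823 + (1−0.097)·(1−0.436)·m_A, so m_A = 591.74/0.4907 = 1205.9 kg/h.
n5 = (1−0.436)×1205.9 + 1312 = 1992.1 kg/h.
Recycle n11 = (1−0.097)×1992.1 = 1798.9 kg/h.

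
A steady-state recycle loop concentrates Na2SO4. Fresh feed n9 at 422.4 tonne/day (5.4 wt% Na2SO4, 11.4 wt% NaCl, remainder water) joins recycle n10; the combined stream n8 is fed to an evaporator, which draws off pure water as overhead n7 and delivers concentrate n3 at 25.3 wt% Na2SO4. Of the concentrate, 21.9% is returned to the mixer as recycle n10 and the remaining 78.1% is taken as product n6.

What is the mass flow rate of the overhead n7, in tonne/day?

Overall Na2SO4 balance (none leaves overhead): Na2SO4 in fresh feed = Na2SO4 in product, i.e. 422.4×0.054 = (1−0.219)·n3·0.253.
n3 = 22.81/(0.253×0.781) = 115.44 tonne/day.
Recycle n10 = 0.219×115.44 = 25.281 tonne/day.
Combined feed n8 = 422.4 + 25.281 = 447.68 tonne/day.
Overhead n7 = n8 − n3 = 447.68 − 115.44 = 332.24 tonne/day.

332.2 tonne/day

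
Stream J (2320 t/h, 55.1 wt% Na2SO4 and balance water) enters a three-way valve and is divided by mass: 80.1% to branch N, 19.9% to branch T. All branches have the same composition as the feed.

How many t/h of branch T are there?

461.7 t/h

Branch T flow = 0.199×2320 = 461.68 t/h.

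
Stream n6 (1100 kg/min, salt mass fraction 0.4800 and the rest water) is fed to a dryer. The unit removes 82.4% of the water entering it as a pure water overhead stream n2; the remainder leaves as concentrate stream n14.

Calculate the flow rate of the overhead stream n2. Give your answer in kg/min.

water entering = 1100×0.520 = 572 kg/min; overhead removed = 0.824×572 = 471.33 kg/min.

471.3 kg/min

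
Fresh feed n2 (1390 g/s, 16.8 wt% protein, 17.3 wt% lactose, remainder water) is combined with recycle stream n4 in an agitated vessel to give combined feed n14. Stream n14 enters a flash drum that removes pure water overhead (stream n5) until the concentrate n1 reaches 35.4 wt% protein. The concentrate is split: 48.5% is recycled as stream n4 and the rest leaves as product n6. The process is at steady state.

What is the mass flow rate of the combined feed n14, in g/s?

2011 g/s

Overall protein balance (none leaves overhead): protein in fresh feed = protein in product, i.e. 1390×0.168 = (1−0.485)·n1·0.354.
n1 = 233.52/(0.354×0.515) = 1280.9 g/s.
Recycle n4 = 0.485×1280.9 = 621.23 g/s.
Combined feed n14 = 1390 + 621.23 = 2011.2 g/s.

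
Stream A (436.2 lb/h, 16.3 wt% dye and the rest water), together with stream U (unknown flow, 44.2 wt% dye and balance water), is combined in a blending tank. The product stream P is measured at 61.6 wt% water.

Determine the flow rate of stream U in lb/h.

Let U be the unknown flow. Total out = 436.2 + U.
water balance: 365.1 + 0.558·U = 0.616·(436.2 + U)
(0.558 − 0.616)·U = 0.616×436.2 − 365.1 = -96.4
U = -96.4 / -0.058 = 1662.1 lb/h

1662 lb/h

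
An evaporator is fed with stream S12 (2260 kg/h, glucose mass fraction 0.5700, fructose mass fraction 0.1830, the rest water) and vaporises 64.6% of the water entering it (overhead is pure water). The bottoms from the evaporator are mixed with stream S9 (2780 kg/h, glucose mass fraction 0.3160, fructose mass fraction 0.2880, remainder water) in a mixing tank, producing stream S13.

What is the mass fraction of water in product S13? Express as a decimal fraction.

0.2775

Vapour removed = 0.646×0.247×2260 = 360.61 kg/h; concentrate = 1899.4 kg/h.
water reaching the mixer = 197.61 (from concentrate) + 2780×0.396 = 1298.5 kg/h.
Product flow = 1899.4 + 2780 = 4679.4 kg/h; water fraction = 0.2775.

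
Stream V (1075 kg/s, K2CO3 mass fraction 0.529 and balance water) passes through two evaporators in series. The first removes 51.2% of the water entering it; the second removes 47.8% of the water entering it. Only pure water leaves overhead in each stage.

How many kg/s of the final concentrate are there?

697.7 kg/s

water in feed = 1075×0.471 = 506.32 kg/s.
After stage 1: water left = (1−0.512)×506.32 = 247.09; stream total = 815.76 kg/s.
After stage 2: water left = (1−0.478)×247.09 = 128.98; final concentrate = 697.65 kg/s.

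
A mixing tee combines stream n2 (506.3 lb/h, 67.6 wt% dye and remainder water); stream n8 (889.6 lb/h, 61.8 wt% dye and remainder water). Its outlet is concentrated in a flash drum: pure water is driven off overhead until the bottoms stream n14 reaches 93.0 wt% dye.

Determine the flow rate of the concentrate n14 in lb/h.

dye entering = 506.3×0.676 + 889.6×0.618 = 892.03 lb/h.
All dye reports to n14, so n14 = 892.03/0.930 = 959.17 lb/h.

959.2 lb/h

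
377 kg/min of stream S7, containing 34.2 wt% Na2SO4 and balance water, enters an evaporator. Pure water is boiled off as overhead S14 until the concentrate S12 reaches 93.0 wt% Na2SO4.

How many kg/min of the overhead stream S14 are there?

238.4 kg/min

Na2SO4 is conserved: 377×0.342 = 128.93 kg/min all reports to the concentrate.
Concentrate = 128.93/(target fraction) = 138.64 kg/min.
Overhead = 377 − 138.64 = 238.36 kg/min.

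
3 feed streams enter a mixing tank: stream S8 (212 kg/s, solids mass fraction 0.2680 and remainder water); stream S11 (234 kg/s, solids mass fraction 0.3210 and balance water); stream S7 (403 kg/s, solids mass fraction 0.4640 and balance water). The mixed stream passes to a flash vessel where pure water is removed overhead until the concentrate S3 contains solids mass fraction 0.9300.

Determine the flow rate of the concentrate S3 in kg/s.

solids entering = 212×0.268 + 234×0.321 + 403×0.464 = 318.92 kg/s.
All solids reports to S3, so S3 = 318.92/0.930 = 342.93 kg/s.

342.9 kg/s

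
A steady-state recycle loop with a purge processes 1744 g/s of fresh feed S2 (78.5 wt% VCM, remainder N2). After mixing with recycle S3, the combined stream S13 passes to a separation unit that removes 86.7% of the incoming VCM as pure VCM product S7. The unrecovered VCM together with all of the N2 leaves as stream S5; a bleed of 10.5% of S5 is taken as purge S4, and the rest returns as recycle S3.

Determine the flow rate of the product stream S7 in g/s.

1347 g/s

VCM in S13: m_A = 1744×0.785 + (1−0.105)·(1−0.867)·m_A, so m_A = 1369/0.8810 = 1554 g/s.
Product S7 = 0.867×1554 = 1347.3 g/s.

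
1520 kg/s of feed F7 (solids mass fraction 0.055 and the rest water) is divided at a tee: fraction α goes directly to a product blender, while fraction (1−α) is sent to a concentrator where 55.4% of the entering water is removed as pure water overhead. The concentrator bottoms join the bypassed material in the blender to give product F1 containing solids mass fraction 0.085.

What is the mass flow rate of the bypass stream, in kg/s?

495.3 kg/s

All 1520×0.055 = 83.6 kg/s of solids reaches F1, so F1 = 83.6/0.085 = 983.53 kg/s and vapour = 536.47 kg/s.
The evaporator receives (1−α)·1520 of feed at 0.945 water and removes 0.554 of that water:
0.554×0.945×(1−α)×1520 = 536.47
(1−α) = 536.47/795.77 = 0.6742;  α = 0.3258.
Bypass flow = 0.3258×1520 = 495.28 kg/s.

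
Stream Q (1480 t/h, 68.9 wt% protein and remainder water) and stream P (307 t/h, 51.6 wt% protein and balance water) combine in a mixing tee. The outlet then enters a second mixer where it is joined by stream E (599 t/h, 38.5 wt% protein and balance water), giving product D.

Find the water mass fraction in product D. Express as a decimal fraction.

0.410

Overall, product flow = 2386 t/h.
water in = 1480×0.311 + 307×0.484 + 599×0.615 = 977.25 t/h.
water fraction in D = 0.410.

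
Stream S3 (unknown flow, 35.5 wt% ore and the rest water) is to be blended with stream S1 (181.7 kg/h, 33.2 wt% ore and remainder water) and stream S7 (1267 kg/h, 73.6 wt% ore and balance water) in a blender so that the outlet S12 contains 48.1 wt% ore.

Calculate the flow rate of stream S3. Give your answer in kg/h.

Let S3 be the unknown flow. Total out = 1448.7 + S3.
ore balance: 992.84 + 0.355·S3 = 0.481·(1448.7 + S3)
(0.355 − 0.481)·S3 = 0.481×1448.7 − 992.84 = -296.01
S3 = -296.01 / -0.126 = 2349.3 kg/h

2349 kg/h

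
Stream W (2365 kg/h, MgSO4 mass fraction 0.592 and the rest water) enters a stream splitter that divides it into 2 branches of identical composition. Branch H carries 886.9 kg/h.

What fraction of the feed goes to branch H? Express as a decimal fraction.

0.375

Fraction to H = 886.9/2365 = 0.3750.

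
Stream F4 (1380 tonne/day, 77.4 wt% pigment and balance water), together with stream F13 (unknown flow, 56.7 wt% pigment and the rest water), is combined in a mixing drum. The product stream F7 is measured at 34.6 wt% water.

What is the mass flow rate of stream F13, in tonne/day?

Let F13 be the unknown flow. Total out = 1380 + F13.
water balance: 311.88 + 0.433·F13 = 0.346·(1380 + F13)
(0.433 − 0.346)·F13 = 0.346×1380 − 311.88 = 165.6
F13 = 165.6 / 0.087 = 1903.4 tonne/day

1903 tonne/day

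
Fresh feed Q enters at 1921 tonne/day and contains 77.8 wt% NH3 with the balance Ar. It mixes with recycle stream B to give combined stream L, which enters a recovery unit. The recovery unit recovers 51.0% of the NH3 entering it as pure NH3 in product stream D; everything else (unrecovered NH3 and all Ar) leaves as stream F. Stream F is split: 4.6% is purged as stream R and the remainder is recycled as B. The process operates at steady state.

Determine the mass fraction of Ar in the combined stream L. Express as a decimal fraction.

Ar enters only via Q and leaves only via the purge: 1921×0.222 = 0.046×(Ar in F), and the recovery unit passes all Ar, so Ar in L = Ar in F = 9270.9 tonne/day.
NH3 in L: m_A = 1921×0.778 + (1−0.046)·(1−0.510)·m_A, so m_A = 1494.5/0.5325 = 2806.4 tonne/day.
L = 2806.4 + 9270.9 = 12077 tonne/day.
Ar fraction in L = 9270.9/12077 = 0.768.

0.768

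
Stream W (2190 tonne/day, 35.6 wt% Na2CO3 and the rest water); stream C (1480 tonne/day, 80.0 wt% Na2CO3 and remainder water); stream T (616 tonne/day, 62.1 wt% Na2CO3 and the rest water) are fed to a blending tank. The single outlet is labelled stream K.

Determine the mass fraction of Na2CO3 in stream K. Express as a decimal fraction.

0.547

Total flow out = 2190 + 1480 + 616 = 4286 tonne/day.
Na2CO3 in = 2190×0.356 + 1480×0.800 + 616×0.621 = 2346.2 tonne/day.
Na2CO3 mass fraction in K = 2346.2/4286 = 0.547.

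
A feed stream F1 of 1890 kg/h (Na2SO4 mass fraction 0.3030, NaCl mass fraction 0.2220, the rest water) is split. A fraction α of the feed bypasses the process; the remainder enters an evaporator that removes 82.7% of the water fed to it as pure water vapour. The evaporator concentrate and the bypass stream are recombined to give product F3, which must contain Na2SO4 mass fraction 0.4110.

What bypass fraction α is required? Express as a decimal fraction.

0.331

All 1890×0.303 = 572.67 kg/h of Na2SO4 reaches F3, so F3 = 572.67/0.411 = 1393.4 kg/h and vapour = 496.64 kg/h.
The evaporator receives (1−α)·1890 of feed at 0.475 water and removes 0.827 of that water:
0.827×0.475×(1−α)×1890 = 496.64
(1−α) = 496.64/742.44 = 0.6689;  α = 0.3311.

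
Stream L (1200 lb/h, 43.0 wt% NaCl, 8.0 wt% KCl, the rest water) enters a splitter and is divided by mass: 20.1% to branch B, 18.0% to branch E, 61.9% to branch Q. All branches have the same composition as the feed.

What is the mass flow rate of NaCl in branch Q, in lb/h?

Branch Q total = 0.619×1200 = 742.8 lb/h.
NaCl in Q = 0.430×742.8 = 319.4 lb/h.

319.4 lb/h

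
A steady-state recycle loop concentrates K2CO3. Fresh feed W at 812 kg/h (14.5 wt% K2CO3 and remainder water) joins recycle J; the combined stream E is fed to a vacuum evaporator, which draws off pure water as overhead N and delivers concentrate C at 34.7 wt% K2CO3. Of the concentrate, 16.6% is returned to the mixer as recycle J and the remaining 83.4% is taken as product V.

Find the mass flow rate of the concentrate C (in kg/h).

406.8 kg/h

Overall K2CO3 balance (none leaves overhead): K2CO3 in fresh feed = K2CO3 in product, i.e. 812×0.145 = (1−0.166)·C·0.347.
C = 117.74/(0.347×0.834) = 406.84 kg/h.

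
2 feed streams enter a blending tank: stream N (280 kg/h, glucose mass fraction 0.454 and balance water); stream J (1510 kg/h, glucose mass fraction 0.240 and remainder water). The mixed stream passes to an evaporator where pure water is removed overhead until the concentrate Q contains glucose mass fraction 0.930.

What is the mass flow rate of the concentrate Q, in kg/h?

glucose entering = 280×0.454 + 1510×0.240 = 489.52 kg/h.
All glucose reports to Q, so Q = 489.52/0.930 = 526.37 kg/h.

526.4 kg/h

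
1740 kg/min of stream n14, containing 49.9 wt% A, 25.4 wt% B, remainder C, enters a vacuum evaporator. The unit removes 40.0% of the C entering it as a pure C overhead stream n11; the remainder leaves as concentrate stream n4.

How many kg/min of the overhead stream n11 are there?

C entering = 1740×0.247 = 429.78 kg/min; overhead removed = 0.400×429.78 = 171.91 kg/min.

171.9 kg/min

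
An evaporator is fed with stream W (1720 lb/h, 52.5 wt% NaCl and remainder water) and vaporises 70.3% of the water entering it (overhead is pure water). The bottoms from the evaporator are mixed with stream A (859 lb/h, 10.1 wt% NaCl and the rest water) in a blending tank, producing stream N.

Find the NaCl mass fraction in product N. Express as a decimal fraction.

Vapour removed = 0.703×0.475×1720 = 574.35 lb/h; concentrate = 1145.6 lb/h.
NaCl reaching the mixer = 903 (from concentrate) + 859×0.101 = 989.76 lb/h.
Product flow = 1145.6 + 859 = 2004.6 lb/h; NaCl fraction = 0.494.

0.494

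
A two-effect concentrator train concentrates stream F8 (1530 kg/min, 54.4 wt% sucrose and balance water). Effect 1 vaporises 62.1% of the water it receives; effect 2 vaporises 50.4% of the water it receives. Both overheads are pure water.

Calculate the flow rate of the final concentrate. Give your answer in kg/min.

963.5 kg/min

water in feed = 1530×0.456 = 697.68 kg/min.
After stage 1: water left = (1−0.621)×697.68 = 264.42; stream total = 1096.7 kg/min.
After stage 2: water left = (1−0.504)×264.42 = 131.15; final concentrate = 963.47 kg/min.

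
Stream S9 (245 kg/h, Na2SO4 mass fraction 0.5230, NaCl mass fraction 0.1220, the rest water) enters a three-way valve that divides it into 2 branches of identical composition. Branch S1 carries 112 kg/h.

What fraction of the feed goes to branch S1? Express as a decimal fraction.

Fraction to S1 = 112/245 = 0.4571.

0.457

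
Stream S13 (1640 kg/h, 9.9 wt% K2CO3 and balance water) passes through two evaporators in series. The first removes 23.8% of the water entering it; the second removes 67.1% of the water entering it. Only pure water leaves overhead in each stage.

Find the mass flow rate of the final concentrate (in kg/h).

532.8 kg/h

water in feed = 1640×0.901 = 1477.6 kg/h.
After stage 1: water left = (1−0.238)×1477.6 = 1126; stream total = 1288.3 kg/h.
After stage 2: water left = (1−0.671)×1126 = 370.44; final concentrate = 532.8 kg/h.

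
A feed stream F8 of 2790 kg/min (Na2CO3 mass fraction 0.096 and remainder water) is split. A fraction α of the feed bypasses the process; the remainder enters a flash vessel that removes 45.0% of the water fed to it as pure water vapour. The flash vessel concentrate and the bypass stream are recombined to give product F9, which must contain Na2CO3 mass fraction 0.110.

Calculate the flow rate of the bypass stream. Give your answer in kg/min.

All 2790×0.096 = 267.84 kg/min of Na2CO3 reaches F9, so F9 = 267.84/0.110 = 2434.9 kg/min and vapour = 355.09 kg/min.
The evaporator receives (1−α)·2790 of feed at 0.904 water and removes 0.450 of that water:
0.450×0.904×(1−α)×2790 = 355.09
(1−α) = 355.09/1135 = 0.3129;  α = 0.6871.
Bypass flow = 0.6871×2790 = 1917.1 kg/min.

1917 kg/min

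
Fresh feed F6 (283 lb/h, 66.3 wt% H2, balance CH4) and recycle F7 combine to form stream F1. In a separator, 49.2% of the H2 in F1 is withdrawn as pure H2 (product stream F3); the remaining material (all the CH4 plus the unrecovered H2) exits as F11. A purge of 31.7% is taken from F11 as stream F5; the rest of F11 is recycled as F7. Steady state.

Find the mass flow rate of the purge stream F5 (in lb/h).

141.6 lb/h

CH4 enters only via F6 and leaves only via the purge: 283×0.337 = 0.317×(CH4 in F11), and the separator passes all CH4, so CH4 in F1 = CH4 in F11 = 300.85 lb/h.
H2 in F1: m_A = 283×0.663 + (1−0.317)·(1−0.492)·m_A, so m_A = 187.63/0.6530 = 287.32 lb/h.
F11 = (1−0.492)×287.32 + 300.85 = 446.81 lb/h.
Purge F5 = 0.317×446.81 = 141.64 lb/h.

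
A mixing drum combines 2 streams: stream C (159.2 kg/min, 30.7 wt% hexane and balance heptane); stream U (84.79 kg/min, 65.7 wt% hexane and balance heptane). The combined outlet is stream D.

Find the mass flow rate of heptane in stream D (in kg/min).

heptane out = heptane in = 159.2×0.693 + 84.79×0.343 = 139.41 kg/min.

139.4 kg/min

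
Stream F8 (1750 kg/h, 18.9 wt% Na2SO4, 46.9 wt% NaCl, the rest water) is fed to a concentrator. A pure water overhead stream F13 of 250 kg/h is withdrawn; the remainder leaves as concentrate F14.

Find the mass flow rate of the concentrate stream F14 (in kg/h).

1500 kg/h

Concentrate = 1750 − 250 = 1500 kg/h.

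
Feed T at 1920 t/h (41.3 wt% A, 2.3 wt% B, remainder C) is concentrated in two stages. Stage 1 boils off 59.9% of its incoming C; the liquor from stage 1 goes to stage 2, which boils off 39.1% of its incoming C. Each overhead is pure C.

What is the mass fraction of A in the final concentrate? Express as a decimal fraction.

0.7198

C in feed = 1920×0.564 = 1082.9 t/h.
After stage 1: C left = (1−0.599)×1082.9 = 434.23; stream total = 1271.4 t/h.
After stage 2: C left = (1−0.391)×434.23 = 264.45; final concentrate = 1101.6 t/h.
A fraction = 792.96/1101.6 = 0.7198.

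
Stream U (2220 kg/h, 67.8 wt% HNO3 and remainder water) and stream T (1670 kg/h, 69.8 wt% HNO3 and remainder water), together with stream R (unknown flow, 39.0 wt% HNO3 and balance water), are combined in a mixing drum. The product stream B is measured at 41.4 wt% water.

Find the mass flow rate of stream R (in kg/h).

Let R be the unknown flow. Total out = 3890 + R.
water balance: 1219.2 + 0.610·R = 0.414·(3890 + R)
(0.610 − 0.414)·R = 0.414×3890 − 1219.2 = 391.28
R = 391.28 / 0.196 = 1996.3 kg/h

1996 kg/h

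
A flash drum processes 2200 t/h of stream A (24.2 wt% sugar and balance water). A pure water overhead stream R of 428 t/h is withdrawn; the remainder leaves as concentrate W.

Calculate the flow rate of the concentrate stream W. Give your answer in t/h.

Concentrate = 2200 − 428 = 1772 t/h.

1772 t/h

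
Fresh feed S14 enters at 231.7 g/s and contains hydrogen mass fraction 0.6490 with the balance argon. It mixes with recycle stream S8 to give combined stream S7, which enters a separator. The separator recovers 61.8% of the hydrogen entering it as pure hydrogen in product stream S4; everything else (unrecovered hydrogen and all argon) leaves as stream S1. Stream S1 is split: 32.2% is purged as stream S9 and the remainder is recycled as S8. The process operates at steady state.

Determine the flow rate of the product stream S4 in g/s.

hydrogen in S7: m_A = 231.7×0.649 + (1−0.322)·(1−0.618)·m_A, so m_A = 150.37/0.7410 = 202.93 g/s.
Product S4 = 0.618×202.93 = 125.41 g/s.

125.4 g/s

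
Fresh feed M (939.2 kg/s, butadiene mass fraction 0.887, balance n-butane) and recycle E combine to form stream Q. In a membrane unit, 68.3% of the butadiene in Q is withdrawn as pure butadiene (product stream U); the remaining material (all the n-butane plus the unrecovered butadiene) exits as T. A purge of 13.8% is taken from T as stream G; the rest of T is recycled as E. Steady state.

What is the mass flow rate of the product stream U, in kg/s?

782.9 kg/s

butadiene in Q: m_A = 939.2×0.887 + (1−0.138)·(1−0.683)·m_A, so m_A = 833.07/0.7267 = 1146.3 kg/s.
Product U = 0.683×1146.3 = 782.92 kg/s.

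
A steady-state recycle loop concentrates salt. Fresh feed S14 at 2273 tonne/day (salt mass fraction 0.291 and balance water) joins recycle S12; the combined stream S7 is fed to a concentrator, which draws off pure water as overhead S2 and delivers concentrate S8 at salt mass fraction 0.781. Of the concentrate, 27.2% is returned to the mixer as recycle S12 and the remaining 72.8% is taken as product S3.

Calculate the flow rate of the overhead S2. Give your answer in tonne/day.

Overall salt balance (none leaves overhead): salt in fresh feed = salt in product, i.e. 2273×0.291 = (1−0.272)·S8·0.781.
S8 = 661.44/(0.781×0.728) = 1163.3 tonne/day.
Recycle S12 = 0.272×1163.3 = 316.43 tonne/day.
Combined feed S7 = 2273 + 316.43 = 2589.4 tonne/day.
Overhead S2 = S7 − S8 = 2589.4 − 1163.3 = 1426.1 tonne/day.

1426 tonne/day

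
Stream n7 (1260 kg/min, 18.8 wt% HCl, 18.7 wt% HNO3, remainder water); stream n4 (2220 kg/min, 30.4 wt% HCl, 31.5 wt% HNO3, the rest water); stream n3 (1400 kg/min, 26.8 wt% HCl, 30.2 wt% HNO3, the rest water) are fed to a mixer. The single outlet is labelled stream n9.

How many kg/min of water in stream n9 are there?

2235 kg/min

water out = water in = 1260×0.625 + 2220×0.381 + 1400×0.430 = 2235.3 kg/min.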